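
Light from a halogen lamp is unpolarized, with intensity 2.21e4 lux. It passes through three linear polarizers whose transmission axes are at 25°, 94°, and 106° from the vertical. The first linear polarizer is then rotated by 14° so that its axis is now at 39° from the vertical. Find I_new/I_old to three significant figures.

Before rotation:
Unpolarized light through the first polarizer → I₁ = ½ I₀, now polarized at 25°.
I₂ = I₁ cos²(94° − 25°) = 0.5 I₀ · cos²(69°) = 0.06421 I₀.
I₃ = I₂ cos²(106° − 94°) = 0.06421 I₀ · cos²(12°) = 0.06144 I₀.
After rotation:
Unpolarized light through the first polarizer → I₁ = ½ I₀, now polarized at 39°.
I₂ = I₁ cos²(94° − 39°) = 0.5 I₀ · cos²(55°) = 0.1645 I₀.
I₃ = I₂ cos²(106° − 94°) = 0.1645 I₀ · cos²(12°) = 0.1574 I₀.
Ratio = 0.1574 / 0.06144 = 2.562.

I_new/I_old ≈ 2.56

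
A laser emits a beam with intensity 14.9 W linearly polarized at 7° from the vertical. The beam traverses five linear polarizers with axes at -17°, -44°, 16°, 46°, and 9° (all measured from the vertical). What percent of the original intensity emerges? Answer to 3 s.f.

≈ 7.92%

I₁ = 14.9 W · cos²(24°) = 12.44 W.
I₂ = I₁ · cos²(27°) = 12.44 · 0.7939 = 9.872 W.
I₃ = I₂ · cos²(60°) = 9.872 · 0.25 = 2.468 W.
I₄ = I₃ · cos²(30°) = 2.468 · 0.75 = 1.851 W.
I₅ = I₄ · cos²(37°) = 1.851 · 0.6378 = 1.181 W.
That is 7.924% of the incident intensity.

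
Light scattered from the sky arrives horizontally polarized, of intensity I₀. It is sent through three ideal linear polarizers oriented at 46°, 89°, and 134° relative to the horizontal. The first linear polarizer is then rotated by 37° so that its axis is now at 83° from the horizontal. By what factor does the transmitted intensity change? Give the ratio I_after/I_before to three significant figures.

Before rotation:
By Malus's law, I₁ = I₀ cos²(46° − 0°) = I₀ cos²(46°) = 0.4826 I₀.
I₂ = I₁ cos²(89° − 46°) = 0.4826 I₀ · cos²(43°) = 0.2581 I₀.
I₃ = I₂ cos²(134° − 89°) = 0.2581 I₀ · cos²(45°) = 0.1291 I₀.
After rotation:
I₁ = I₀ cos²(83° − 0°) = I₀ cos²(83°) = 0.01485 I₀.
I₂ = I₁ cos²(89° − 83°) = 0.01485 I₀ · cos²(6°) = 0.01469 I₀.
I₃ = I₂ cos²(134° − 89°) = 0.01469 I₀ · cos²(45°) = 0.007345 I₀.
Ratio = 0.007345 / 0.1291 = 0.05691.

I_new/I_old ≈ 0.0569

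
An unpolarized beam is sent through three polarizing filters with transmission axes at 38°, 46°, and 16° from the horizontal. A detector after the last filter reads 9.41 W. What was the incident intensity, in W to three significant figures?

Unpolarized light through the first polarizer → I₁ = ½ I₀, now polarized at 38°.
I₂ = I₁ cos²(46° − 38°) = 0.5 I₀ · cos²(8°) = 0.4903 I₀.
I₃ = I₂ cos²(16° − 46°) = 0.4903 I₀ · cos²(30°) = 0.3677 I₀.
So 9.41 W = 0.3677 I₀, giving I₀ = 9.41/0.3677 = 25.59 W.

I₀ ≈ 25.6 W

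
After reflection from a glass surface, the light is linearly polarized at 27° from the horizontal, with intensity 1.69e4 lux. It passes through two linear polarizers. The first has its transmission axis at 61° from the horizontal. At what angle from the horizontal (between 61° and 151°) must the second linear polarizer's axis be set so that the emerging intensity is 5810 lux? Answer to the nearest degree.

By Malus's law, I₁ = I₀ cos²(61° − 27°) = I₀ cos²(34°) = 0.6873 I₀.
Target fraction: 5810 / 1.69e4 lux = 0.3438 of I₀.
Need I₂/I₀ = 0.3438, so cos²(θ − 61°) = 0.3438 / 0.6873 = 0.5002.
θ − 61° = arccos(√0.5002) = 45.0°, giving θ ≈ 61 + 45.0 = 106.0°.

θ ≈ 106°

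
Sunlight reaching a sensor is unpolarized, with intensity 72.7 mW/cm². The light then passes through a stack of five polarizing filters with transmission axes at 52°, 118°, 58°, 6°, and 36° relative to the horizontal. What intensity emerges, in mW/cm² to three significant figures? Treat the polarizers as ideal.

I ≈ 0.427 mW/cm²

Unpolarized light through the first polarizer → I₁ = 72.7 mW/cm²/2 = 36.35 mW/cm², polarized at 52°.
I₂ = I₁ · cos²(66°) = 36.35 · 0.1654 = 6.014 mW/cm².
I₃ = I₂ · cos²(60°) = 6.014 · 0.25 = 1.503 mW/cm².
I₄ = I₃ · cos²(52°) = 1.503 · 0.379 = 0.5698 mW/cm².
I₅ = I₄ · cos²(30°) = 0.5698 · 0.75 = 0.4274 mW/cm².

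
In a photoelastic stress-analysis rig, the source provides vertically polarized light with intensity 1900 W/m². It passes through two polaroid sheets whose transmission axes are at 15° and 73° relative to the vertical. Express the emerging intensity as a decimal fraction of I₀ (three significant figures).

By Malus's law, I₁ = 1900 W/m² · cos²(15°) = 1773 W/m².
I₂ = I₁ · cos²(58°) = 1773 · 0.2808 = 497.8 W/m².
Transmitted fraction = 0.262.

I/I₀ ≈ 0.262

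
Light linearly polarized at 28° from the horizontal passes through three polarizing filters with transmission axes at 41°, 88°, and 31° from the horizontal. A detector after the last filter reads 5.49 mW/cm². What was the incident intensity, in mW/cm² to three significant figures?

I₁ = I₀ cos²(41° − 28°) = I₀ cos²(13°) = 0.9494 I₀.
I₂ = I₁ cos²(88° − 41°) = 0.9494 I₀ · cos²(47°) = 0.4416 I₀.
I₃ = I₂ cos²(31° − 88°) = 0.4416 I₀ · cos²(57°) = 0.131 I₀.
So 5.49 mW/cm² = 0.131 I₀, giving I₀ = 5.49/0.131 = 41.91 mW/cm².

I₀ ≈ 41.9 mW/cm²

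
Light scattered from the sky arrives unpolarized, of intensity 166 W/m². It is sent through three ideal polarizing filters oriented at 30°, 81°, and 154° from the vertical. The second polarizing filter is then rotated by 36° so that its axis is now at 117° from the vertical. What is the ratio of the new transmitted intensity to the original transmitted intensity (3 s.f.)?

I_new/I_old ≈ 0.0516

Before rotation:
Unpolarized light through the first polarizer → I₁ = ½ I₀, now polarized at 30°.
I₂ = I₁ cos²(81° − 30°) = 0.5 I₀ · cos²(51°) = 0.198 I₀.
I₃ = I₂ cos²(154° − 81°) = 0.198 I₀ · cos²(73°) = 0.01693 I₀.
After rotation:
Unpolarized light through the first polarizer → I₁ = ½ I₀, now polarized at 30°.
I₂ = I₁ cos²(117° − 30°) = 0.5 I₀ · cos²(87°) = 0.00137 I₀.
I₃ = I₂ cos²(154° − 117°) = 0.00137 I₀ · cos²(37°) = 0.0008735 I₀.
Ratio = 0.0008735 / 0.01693 = 0.0516.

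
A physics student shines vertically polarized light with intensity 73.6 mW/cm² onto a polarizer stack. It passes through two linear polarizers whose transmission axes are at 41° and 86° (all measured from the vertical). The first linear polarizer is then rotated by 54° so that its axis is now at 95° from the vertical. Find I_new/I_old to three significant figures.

Before rotation:
By Malus's law, I₁ = I₀ cos²(41° − 0°) = I₀ cos²(41°) = 0.5696 I₀.
I₂ = I₁ cos²(86° − 41°) = 0.5696 I₀ · cos²(45°) = 0.2848 I₀.
After rotation:
I₁ = I₀ cos²(95° − 0°) = I₀ cos²(85°) = 0.007596 I₀.
I₂ = I₁ cos²(86° − 95°) = 0.007596 I₀ · cos²(9°) = 0.00741 I₀.
Ratio = 0.00741 / 0.2848 = 0.02602.

I_new/I_old ≈ 0.0260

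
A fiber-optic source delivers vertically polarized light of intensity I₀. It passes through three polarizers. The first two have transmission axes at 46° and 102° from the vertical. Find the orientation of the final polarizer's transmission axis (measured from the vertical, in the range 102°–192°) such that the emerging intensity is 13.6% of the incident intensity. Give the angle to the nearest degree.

By Malus's law, I₁ = I₀ cos²(46° − 0°) = I₀ cos²(46°) = 0.4826 I₀.
I₂ = I₁ cos²(102° − 46°) = 0.4826 I₀ · cos²(56°) = 0.1509 I₀.
Need I₃/I₀ = 0.136, so cos²(θ − 102°) = 0.136 / 0.1509 = 0.9013.
θ − 102° = arccos(√0.9013) = 18.3°, giving θ ≈ 102 + 18.3 = 120.3°.

θ ≈ 120°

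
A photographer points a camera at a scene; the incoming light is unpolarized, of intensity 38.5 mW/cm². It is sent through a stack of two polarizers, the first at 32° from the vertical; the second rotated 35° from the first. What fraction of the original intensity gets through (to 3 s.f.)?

Unpolarized light through the first polarizer → I₁ = 38.5 mW/cm²/2 = 19.25 mW/cm², polarized at 32°.
I₂ = I₁ · cos²(35°) = 19.25 · 0.671 = 12.92 mW/cm².
Transmitted fraction = 0.3355.

I/I₀ ≈ 0.336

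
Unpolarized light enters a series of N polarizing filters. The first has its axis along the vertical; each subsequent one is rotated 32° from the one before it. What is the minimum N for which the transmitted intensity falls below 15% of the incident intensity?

N = 5

First polarizer halves the unpolarized light: factor 1/2.
Each further stage multiplies by cos²(32°) = 0.7192.
After N polarizers: T = 0.5·0.7192^(N−1). Require T < 0.15 ⇒ N−1 > ln(0.15/0.5)/ln(0.7192) = 3.65, so N−1 ≥ 4 and N = 5.
Check: N=5 gives T = 0.1338 < 0.15; N=4 gives T = 0.186.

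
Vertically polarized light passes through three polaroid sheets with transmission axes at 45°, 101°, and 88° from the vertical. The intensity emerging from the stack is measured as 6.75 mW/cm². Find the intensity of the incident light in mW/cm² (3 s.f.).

By Malus's law, I₁ = I₀ cos²(45° − 0°) = I₀ cos²(45°) = 0.5 I₀.
I₂ = I₁ cos²(101° − 45°) = 0.5 I₀ · cos²(56°) = 0.1563 I₀.
I₃ = I₂ cos²(88° − 101°) = 0.1563 I₀ · cos²(13°) = 0.1484 I₀.
So 6.75 mW/cm² = 0.1484 I₀, giving I₀ = 6.75/0.1484 = 45.47 mW/cm².

I₀ ≈ 45.5 mW/cm²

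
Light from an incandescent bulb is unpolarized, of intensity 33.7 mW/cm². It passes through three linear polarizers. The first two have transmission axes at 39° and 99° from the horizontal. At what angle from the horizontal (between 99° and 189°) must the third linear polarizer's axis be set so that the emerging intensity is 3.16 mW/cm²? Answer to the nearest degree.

Unpolarized light through the first polarizer → I₁ = ½ I₀, now polarized at 39°.
I₂ = I₁ cos²(99° − 39°) = 0.5 I₀ · cos²(60°) = 0.125 I₀.
Target fraction: 3.16 / 33.7 mW/cm² = 0.09377 of I₀.
Need I₃/I₀ = 0.09377, so cos²(θ − 99°) = 0.09377 / 0.125 = 0.7501.
θ − 99° = arccos(√0.7501) = 30.0°, giving θ ≈ 99 + 30.0 = 129.0°.

θ ≈ 129°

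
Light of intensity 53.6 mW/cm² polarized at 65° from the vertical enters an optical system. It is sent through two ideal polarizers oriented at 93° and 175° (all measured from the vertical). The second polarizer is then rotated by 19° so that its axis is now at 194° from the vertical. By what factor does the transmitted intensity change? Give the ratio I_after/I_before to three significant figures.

I_new/I_old ≈ 1.88

Before rotation:
I₁ = I₀ cos²(93° − 65°) = I₀ cos²(28°) = 0.7796 I₀.
I₂ = I₁ cos²(175° − 93°) = 0.7796 I₀ · cos²(82°) = 0.0151 I₀.
After rotation:
I₁ = I₀ cos²(93° − 65°) = I₀ cos²(28°) = 0.7796 I₀.
Angle between axes 1 and 2: 79°. I₂ = 0.7796 I₀ · cos²(79°) = 0.02838 I₀.
Ratio = 0.02838 / 0.0151 = 1.88.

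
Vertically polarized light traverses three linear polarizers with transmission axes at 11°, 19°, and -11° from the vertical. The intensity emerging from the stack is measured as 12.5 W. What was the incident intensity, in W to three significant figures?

I₀ ≈ 17.6 W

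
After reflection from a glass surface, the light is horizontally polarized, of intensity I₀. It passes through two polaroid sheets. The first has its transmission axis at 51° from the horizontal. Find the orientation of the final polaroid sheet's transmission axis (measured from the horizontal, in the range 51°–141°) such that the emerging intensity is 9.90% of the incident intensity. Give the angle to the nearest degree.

By Malus's law, I₁ = I₀ cos²(51° − 0°) = I₀ cos²(51°) = 0.396 I₀.
Need I₂/I₀ = 0.099, so cos²(θ − 51°) = 0.099 / 0.396 = 0.25.
θ − 51° = arccos(√0.25) = 60.0°, giving θ ≈ 51 + 60.0 = 111.0°.

θ ≈ 111°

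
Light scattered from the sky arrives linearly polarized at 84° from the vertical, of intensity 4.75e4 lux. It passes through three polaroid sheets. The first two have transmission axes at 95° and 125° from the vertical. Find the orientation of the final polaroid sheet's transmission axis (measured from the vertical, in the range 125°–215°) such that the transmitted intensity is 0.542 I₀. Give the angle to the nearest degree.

I₁ = I₀ cos²(95° − 84°) = I₀ cos²(11°) = 0.9636 I₀.
I₂ = I₁ cos²(125° − 95°) = 0.9636 I₀ · cos²(30°) = 0.7227 I₀.
Need I₃/I₀ = 0.542, so cos²(θ − 125°) = 0.542 / 0.7227 = 0.75.
θ − 125° = arccos(√0.75) = 30.0°, giving θ ≈ 125 + 30.0 = 155.0°.

θ ≈ 155°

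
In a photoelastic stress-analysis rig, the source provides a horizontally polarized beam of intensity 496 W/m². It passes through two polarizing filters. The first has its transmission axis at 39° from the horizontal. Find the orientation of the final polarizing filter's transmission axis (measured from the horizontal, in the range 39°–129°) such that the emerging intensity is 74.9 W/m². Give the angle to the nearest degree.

θ ≈ 99°

By Malus's law, I₁ = I₀ cos²(39° − 0°) = I₀ cos²(39°) = 0.604 I₀.
Target fraction: 74.9 / 496 W/m² = 0.151 of I₀.
Need I₂/I₀ = 0.151, so cos²(θ − 39°) = 0.151 / 0.604 = 0.25.
θ − 39° = arccos(√0.25) = 60.0°, giving θ ≈ 39 + 60.0 = 99.0°.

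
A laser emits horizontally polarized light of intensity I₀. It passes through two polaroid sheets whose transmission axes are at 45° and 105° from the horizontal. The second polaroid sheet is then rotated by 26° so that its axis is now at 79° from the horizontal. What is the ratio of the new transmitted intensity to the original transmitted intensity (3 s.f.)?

I_new/I_old ≈ 2.75

Before rotation:
I₁ = I₀ cos²(45° − 0°) = I₀ cos²(45°) = 0.5 I₀.
I₂ = I₁ cos²(105° − 45°) = 0.5 I₀ · cos²(60°) = 0.125 I₀.
After rotation:
I₁ = I₀ cos²(45° − 0°) = I₀ cos²(45°) = 0.5 I₀.
I₂ = I₁ cos²(79° − 45°) = 0.5 I₀ · cos²(34°) = 0.3437 I₀.
Ratio = 0.3437 / 0.125 = 2.749.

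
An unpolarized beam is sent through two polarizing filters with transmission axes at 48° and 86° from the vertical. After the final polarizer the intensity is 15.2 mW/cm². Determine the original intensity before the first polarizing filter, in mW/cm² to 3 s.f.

Unpolarized light through the first polarizer → I₁ = ½ I₀, now polarized at 48°.
I₂ = I₁ cos²(86° − 48°) = 0.5 I₀ · cos²(38°) = 0.3105 I₀.
So 15.2 mW/cm² = 0.3105 I₀, giving I₀ = 15.2/0.3105 = 48.96 mW/cm².

I₀ ≈ 49.0 mW/cm²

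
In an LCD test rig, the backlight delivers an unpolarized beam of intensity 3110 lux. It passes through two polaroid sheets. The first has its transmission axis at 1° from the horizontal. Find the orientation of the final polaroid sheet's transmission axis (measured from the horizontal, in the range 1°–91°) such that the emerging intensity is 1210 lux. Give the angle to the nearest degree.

θ ≈ 29°

Unpolarized light through the first polarizer → I₁ = ½ I₀, now polarized at 1°.
Target fraction: 1210 / 3110 lux = 0.3891 of I₀.
Need I₂/I₀ = 0.3891, so cos²(θ − 1°) = 0.3891 / 0.5 = 0.7781.
θ − 1° = arccos(√0.7781) = 28.1°, giving θ ≈ 1 + 28.1 = 29.1°.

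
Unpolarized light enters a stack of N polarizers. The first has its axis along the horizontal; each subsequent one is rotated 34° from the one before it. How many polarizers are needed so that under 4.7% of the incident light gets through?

N = 8

First polarizer halves the unpolarized light: factor 1/2.
Each further stage multiplies by cos²(34°) = 0.6873.
After N polarizers: T = 0.5·0.6873^(N−1). Require T < 0.047 ⇒ N−1 > ln(0.047/0.5)/ln(0.6873) = 6.31, so N−1 ≥ 7 and N = 8.
Check: N=8 gives T = 0.03623 < 0.047; N=7 gives T = 0.05271.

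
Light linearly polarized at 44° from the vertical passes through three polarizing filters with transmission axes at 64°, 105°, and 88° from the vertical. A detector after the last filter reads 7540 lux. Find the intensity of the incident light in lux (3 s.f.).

I₀ ≈ 1.64e4 lux

I₁ = I₀ cos²(64° − 44°) = I₀ cos²(20°) = 0.883 I₀.
I₂ = I₁ cos²(105° − 64°) = 0.883 I₀ · cos²(41°) = 0.503 I₀.
I₃ = I₂ cos²(88° − 105°) = 0.503 I₀ · cos²(17°) = 0.46 I₀.
So 7540 lux = 0.46 I₀, giving I₀ = 7540/0.46 = 1.639e+04 lux.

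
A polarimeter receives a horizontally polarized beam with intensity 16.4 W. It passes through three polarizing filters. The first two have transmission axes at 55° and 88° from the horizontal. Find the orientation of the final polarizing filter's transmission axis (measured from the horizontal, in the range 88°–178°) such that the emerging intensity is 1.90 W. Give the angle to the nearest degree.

I₁ = I₀ cos²(55° − 0°) = I₀ cos²(55°) = 0.329 I₀.
I₂ = I₁ cos²(88° − 55°) = 0.329 I₀ · cos²(33°) = 0.2314 I₀.
Target fraction: 1.90 / 16.4 W = 0.1159 of I₀.
Need I₃/I₀ = 0.1159, so cos²(θ − 88°) = 0.1159 / 0.2314 = 0.5007.
θ − 88° = arccos(√0.5007) = 45.0°, giving θ ≈ 88 + 45.0 = 133.0°.

θ ≈ 133°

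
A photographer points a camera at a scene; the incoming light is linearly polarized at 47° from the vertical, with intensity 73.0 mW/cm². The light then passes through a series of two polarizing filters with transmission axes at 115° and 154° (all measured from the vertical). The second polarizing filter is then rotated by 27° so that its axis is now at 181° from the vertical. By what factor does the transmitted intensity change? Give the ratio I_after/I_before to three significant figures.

I_new/I_old ≈ 0.274

Before rotation:
I₁ = I₀ cos²(115° − 47°) = I₀ cos²(68°) = 0.1403 I₀.
I₂ = I₁ cos²(154° − 115°) = 0.1403 I₀ · cos²(39°) = 0.08475 I₀.
After rotation:
I₁ = I₀ cos²(115° − 47°) = I₀ cos²(68°) = 0.1403 I₀.
I₂ = I₁ cos²(181° − 115°) = 0.1403 I₀ · cos²(66°) = 0.02322 I₀.
Ratio = 0.02322 / 0.08475 = 0.2739.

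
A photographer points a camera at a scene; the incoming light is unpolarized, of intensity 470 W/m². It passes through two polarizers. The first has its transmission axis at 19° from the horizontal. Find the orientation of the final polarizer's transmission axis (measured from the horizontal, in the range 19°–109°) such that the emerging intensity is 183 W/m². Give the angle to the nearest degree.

θ ≈ 47°

Unpolarized light through the first polarizer → I₁ = ½ I₀, now polarized at 19°.
Target fraction: 183 / 470 W/m² = 0.3894 of I₀.
Need I₂/I₀ = 0.3894, so cos²(θ − 19°) = 0.3894 / 0.5 = 0.7787.
θ − 19° = arccos(√0.7787) = 28.1°, giving θ ≈ 19 + 28.1 = 47.1°.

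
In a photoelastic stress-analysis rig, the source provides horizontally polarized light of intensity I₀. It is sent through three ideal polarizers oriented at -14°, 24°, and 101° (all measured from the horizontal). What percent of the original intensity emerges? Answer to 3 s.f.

≈ 2.96%

I₁ = I₀ cos²(-14° − 0°) = I₀ cos²(14°) = 0.9415 I₀.
I₂ = I₁ cos²(24° + 14°) = 0.9415 I₀ · cos²(38°) = 0.5846 I₀.
I₃ = I₂ cos²(101° − 24°) = 0.5846 I₀ · cos²(77°) = 0.02958 I₀.
That is 2.958% of the incident intensity.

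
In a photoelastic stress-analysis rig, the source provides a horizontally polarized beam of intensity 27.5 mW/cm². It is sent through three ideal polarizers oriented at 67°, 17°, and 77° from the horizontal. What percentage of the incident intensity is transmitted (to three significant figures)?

I₁ = 27.5 mW/cm² · cos²(67°) = 4.198 mW/cm².
I₂ = I₁ · cos²(50°) = 4.198 · 0.4132 = 1.735 mW/cm².
I₃ = I₂ · cos²(60°) = 1.735 · 0.25 = 0.4337 mW/cm².
That is 1.577% of the incident intensity.

≈ 1.58%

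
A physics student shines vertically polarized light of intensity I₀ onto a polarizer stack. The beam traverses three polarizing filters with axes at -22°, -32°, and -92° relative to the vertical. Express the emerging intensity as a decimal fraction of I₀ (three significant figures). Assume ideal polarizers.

≈ 0.208 I₀

By Malus's law, I₁ = I₀ cos²(-22° − 0°) = I₀ cos²(22°) = 0.8597 I₀.
I₂ = I₁ cos²(-32° + 22°) = 0.8597 I₀ · cos²(10°) = 0.8337 I₀.
I₃ = I₂ cos²(-92° + 32°) = 0.8337 I₀ · cos²(60°) = 0.2084 I₀.
Transmitted fraction = 0.2084.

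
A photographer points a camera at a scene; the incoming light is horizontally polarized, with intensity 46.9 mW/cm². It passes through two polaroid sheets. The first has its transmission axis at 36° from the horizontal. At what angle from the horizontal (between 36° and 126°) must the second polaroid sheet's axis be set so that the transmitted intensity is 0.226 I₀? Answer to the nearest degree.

I₁ = I₀ cos²(36° − 0°) = I₀ cos²(36°) = 0.6545 I₀.
Need I₂/I₀ = 0.226, so cos²(θ − 36°) = 0.226 / 0.6545 = 0.3453.
θ − 36° = arccos(√0.3453) = 54.0°, giving θ ≈ 36 + 54.0 = 90.0°.

θ ≈ 90°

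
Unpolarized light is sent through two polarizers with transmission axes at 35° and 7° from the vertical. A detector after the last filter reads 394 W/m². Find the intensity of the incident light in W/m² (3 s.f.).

I₀ ≈ 1010 W/m²

Unpolarized light through the first polarizer → I₁ = ½ I₀, now polarized at 35°.
I₂ = I₁ cos²(7° − 35°) = 0.5 I₀ · cos²(28°) = 0.3898 I₀.
So 394 W/m² = 0.3898 I₀, giving I₀ = 394/0.3898 = 1011 W/m².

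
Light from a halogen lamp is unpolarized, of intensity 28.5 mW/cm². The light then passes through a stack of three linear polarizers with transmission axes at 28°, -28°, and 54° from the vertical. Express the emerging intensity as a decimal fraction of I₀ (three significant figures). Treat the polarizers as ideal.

Unpolarized light through the first polarizer → I₁ = 28.5 mW/cm²/2 = 14.25 mW/cm², polarized at 28°.
I₂ = I₁ · cos²(56°) = 14.25 · 0.3127 = 4.456 mW/cm².
I₃ = I₂ · cos²(82°) = 4.456 · 0.01937 = 0.08631 mW/cm².
Transmitted fraction = 0.003028.

I/I₀ ≈ 0.00303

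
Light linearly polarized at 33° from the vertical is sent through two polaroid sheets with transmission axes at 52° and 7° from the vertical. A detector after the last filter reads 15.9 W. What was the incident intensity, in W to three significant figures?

I₀ ≈ 35.6 W

I₁ = I₀ cos²(52° − 33°) = I₀ cos²(19°) = 0.894 I₀.
I₂ = I₁ cos²(7° − 52°) = 0.894 I₀ · cos²(45°) = 0.447 I₀.
So 15.9 W = 0.447 I₀, giving I₀ = 15.9/0.447 = 35.57 W.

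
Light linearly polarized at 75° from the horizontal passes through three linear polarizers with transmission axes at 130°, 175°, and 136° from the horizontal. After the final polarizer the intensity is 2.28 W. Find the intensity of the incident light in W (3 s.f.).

By Malus's law, I₁ = I₀ cos²(130° − 75°) = I₀ cos²(55°) = 0.329 I₀.
I₂ = I₁ cos²(175° − 130°) = 0.329 I₀ · cos²(45°) = 0.1645 I₀.
I₃ = I₂ cos²(136° − 175°) = 0.1645 I₀ · cos²(39°) = 0.09935 I₀.
So 2.28 W = 0.09935 I₀, giving I₀ = 2.28/0.09935 = 22.95 W.

I₀ ≈ 22.9 W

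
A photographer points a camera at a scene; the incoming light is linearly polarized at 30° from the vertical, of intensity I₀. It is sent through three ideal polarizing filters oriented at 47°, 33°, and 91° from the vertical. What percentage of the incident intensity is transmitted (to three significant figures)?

≈ 24.2%

I₁ = I₀ cos²(47° − 30°) = I₀ cos²(17°) = 0.9145 I₀.
I₂ = I₁ cos²(33° − 47°) = 0.9145 I₀ · cos²(14°) = 0.861 I₀.
I₃ = I₂ cos²(91° − 33°) = 0.861 I₀ · cos²(58°) = 0.2418 I₀.
That is 24.18% of the incident intensity.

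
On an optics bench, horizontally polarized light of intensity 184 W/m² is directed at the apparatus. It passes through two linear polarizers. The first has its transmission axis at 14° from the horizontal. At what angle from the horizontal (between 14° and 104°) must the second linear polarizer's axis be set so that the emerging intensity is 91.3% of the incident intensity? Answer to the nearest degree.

I₁ = I₀ cos²(14° − 0°) = I₀ cos²(14°) = 0.9415 I₀.
Need I₂/I₀ = 0.913, so cos²(θ − 14°) = 0.913 / 0.9415 = 0.9698.
θ − 14° = arccos(√0.9698) = 10.0°, giving θ ≈ 14 + 10.0 = 24.0°.

θ ≈ 24°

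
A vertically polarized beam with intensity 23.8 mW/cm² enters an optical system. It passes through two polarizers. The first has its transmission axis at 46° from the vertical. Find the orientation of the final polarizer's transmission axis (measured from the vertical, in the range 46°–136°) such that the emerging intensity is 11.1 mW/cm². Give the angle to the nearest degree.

By Malus's law, I₁ = I₀ cos²(46° − 0°) = I₀ cos²(46°) = 0.4826 I₀.
Target fraction: 11.1 / 23.8 mW/cm² = 0.4664 of I₀.
Need I₂/I₀ = 0.4664, so cos²(θ − 46°) = 0.4664 / 0.4826 = 0.9665.
θ − 46° = arccos(√0.9665) = 10.5°, giving θ ≈ 46 + 10.5 = 56.5°.

θ ≈ 57°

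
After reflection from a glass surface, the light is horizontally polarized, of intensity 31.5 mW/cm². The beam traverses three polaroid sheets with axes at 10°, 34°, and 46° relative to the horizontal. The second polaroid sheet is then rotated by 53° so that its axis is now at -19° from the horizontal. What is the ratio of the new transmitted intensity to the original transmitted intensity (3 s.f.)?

I_new/I_old ≈ 0.171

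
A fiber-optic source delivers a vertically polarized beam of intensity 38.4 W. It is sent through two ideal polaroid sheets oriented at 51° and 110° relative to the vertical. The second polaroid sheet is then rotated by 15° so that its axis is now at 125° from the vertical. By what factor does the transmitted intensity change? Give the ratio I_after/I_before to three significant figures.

I_new/I_old ≈ 0.286

Before rotation:
I₁ = I₀ cos²(51° − 0°) = I₀ cos²(51°) = 0.396 I₀.
I₂ = I₁ cos²(110° − 51°) = 0.396 I₀ · cos²(59°) = 0.1051 I₀.
After rotation:
I₁ = I₀ cos²(51° − 0°) = I₀ cos²(51°) = 0.396 I₀.
I₂ = I₁ cos²(125° − 51°) = 0.396 I₀ · cos²(74°) = 0.03009 I₀.
Ratio = 0.03009 / 0.1051 = 0.2864.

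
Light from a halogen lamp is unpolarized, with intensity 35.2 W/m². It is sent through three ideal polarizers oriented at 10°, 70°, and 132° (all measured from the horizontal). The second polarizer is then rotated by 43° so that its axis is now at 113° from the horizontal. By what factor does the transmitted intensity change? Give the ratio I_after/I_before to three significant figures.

Before rotation:
Unpolarized light through the first polarizer → I₁ = ½ I₀, now polarized at 10°.
I₂ = I₁ cos²(70° − 10°) = 0.5 I₀ · cos²(60°) = 0.125 I₀.
I₃ = I₂ cos²(132° − 70°) = 0.125 I₀ · cos²(62°) = 0.02755 I₀.
After rotation:
Unpolarized light through the first polarizer → I₁ = ½ I₀, now polarized at 10°.
Angle between axes 1 and 2: 77°. I₂ = 0.5 I₀ · cos²(77°) = 0.0253 I₀.
I₃ = I₂ cos²(132° − 113°) = 0.0253 I₀ · cos²(19°) = 0.02262 I₀.
Ratio = 0.02262 / 0.02755 = 0.821.

I_new/I_old ≈ 0.821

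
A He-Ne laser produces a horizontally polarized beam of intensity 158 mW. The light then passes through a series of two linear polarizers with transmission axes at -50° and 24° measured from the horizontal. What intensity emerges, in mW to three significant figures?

I ≈ 4.96 mW

By Malus's law, I₁ = 158 mW · cos²(50°) = 65.28 mW.
I₂ = I₁ · cos²(74°) = 65.28 · 0.07598 = 4.96 mW.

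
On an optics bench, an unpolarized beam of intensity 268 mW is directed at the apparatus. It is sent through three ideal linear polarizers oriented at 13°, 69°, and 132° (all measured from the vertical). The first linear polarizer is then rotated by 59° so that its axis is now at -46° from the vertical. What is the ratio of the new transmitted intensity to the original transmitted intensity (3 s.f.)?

Before rotation:
Unpolarized light through the first polarizer → I₁ = ½ I₀, now polarized at 13°.
I₂ = I₁ cos²(69° − 13°) = 0.5 I₀ · cos²(56°) = 0.1563 I₀.
I₃ = I₂ cos²(132° − 69°) = 0.1563 I₀ · cos²(63°) = 0.03222 I₀.
After rotation:
Unpolarized light through the first polarizer → I₁ = ½ I₀, now polarized at -46°.
Angle between axes 1 and 2: 65°. I₂ = 0.5 I₀ · cos²(65°) = 0.0893 I₀.
I₃ = I₂ cos²(132° − 69°) = 0.0893 I₀ · cos²(63°) = 0.01841 I₀.
Ratio = 0.01841 / 0.03222 = 0.5712.

I_new/I_old ≈ 0.571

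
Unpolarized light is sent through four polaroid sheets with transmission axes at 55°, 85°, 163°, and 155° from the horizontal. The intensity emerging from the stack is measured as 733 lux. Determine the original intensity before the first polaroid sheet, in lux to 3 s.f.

Unpolarized light through the first polarizer → I₁ = ½ I₀, now polarized at 55°.
I₂ = I₁ cos²(85° − 55°) = 0.5 I₀ · cos²(30°) = 0.375 I₀.
I₃ = I₂ cos²(163° − 85°) = 0.375 I₀ · cos²(78°) = 0.01621 I₀.
I₄ = I₃ cos²(155° − 163°) = 0.01621 I₀ · cos²(8°) = 0.0159 I₀.
So 733 lux = 0.0159 I₀, giving I₀ = 733/0.0159 = 4.611e+04 lux.

I₀ ≈ 4.61e4 lux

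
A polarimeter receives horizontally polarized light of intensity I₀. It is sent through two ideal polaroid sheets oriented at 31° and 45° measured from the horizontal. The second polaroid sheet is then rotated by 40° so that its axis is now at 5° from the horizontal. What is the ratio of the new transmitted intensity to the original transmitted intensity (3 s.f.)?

I_new/I_old ≈ 0.858

Before rotation:
I₁ = I₀ cos²(31° − 0°) = I₀ cos²(31°) = 0.7347 I₀.
I₂ = I₁ cos²(45° − 31°) = 0.7347 I₀ · cos²(14°) = 0.6917 I₀.
After rotation:
I₁ = I₀ cos²(31° − 0°) = I₀ cos²(31°) = 0.7347 I₀.
I₂ = I₁ cos²(5° − 31°) = 0.7347 I₀ · cos²(26°) = 0.5935 I₀.
Ratio = 0.5935 / 0.6917 = 0.858.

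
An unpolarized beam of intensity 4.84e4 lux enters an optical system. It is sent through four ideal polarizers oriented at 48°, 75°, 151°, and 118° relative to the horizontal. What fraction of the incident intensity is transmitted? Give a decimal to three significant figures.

I/I₀ ≈ 0.0163

Unpolarized light through the first polarizer → I₁ = 4.84e4 lux/2 = 2.42e+04 lux, polarized at 48°.
I₂ = I₁ · cos²(27°) = 2.42e+04 · 0.7939 = 1.921e+04 lux.
I₃ = I₂ · cos²(76°) = 1.921e+04 · 0.05853 = 1124 lux.
I₄ = I₃ · cos²(33°) = 1124 · 0.7034 = 790.9 lux.
Transmitted fraction = 0.01634.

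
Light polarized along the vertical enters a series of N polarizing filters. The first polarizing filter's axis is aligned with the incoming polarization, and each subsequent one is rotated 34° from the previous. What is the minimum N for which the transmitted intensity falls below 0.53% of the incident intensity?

First polarizer is aligned with the polarization: full transmission.
Each further stage multiplies by cos²(34°) = 0.6873.
After N polarizers: T = 0.6873^(N−1). Require T < 0.0053 ⇒ N−1 > ln(0.0053)/ln(0.6873) = 13.97, so N−1 ≥ 14 and N = 15.
Check: N=15 gives T = 0.005249 < 0.0053; N=14 gives T = 0.007637.

N = 15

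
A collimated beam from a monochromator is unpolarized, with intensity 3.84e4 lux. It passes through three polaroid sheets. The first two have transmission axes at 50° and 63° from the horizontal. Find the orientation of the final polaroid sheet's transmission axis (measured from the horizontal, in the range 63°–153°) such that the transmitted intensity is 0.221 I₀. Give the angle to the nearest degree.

Unpolarized light through the first polarizer → I₁ = ½ I₀, now polarized at 50°.
I₂ = I₁ cos²(63° − 50°) = 0.5 I₀ · cos²(13°) = 0.4747 I₀.
Need I₃/I₀ = 0.221, so cos²(θ − 63°) = 0.221 / 0.4747 = 0.4656.
θ − 63° = arccos(√0.4656) = 47.0°, giving θ ≈ 63 + 47.0 = 110.0°.

θ ≈ 110°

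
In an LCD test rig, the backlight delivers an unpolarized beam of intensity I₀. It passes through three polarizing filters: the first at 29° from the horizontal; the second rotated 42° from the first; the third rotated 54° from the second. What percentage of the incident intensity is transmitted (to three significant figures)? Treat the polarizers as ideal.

≈ 9.54%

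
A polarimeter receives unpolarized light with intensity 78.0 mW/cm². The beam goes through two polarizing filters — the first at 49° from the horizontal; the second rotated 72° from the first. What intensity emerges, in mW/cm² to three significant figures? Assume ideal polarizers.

Unpolarized light through the first polarizer → I₁ = 78.0 mW/cm²/2 = 39 mW/cm², polarized at 49°.
I₂ = I₁ · cos²(72°) = 39 · 0.09549 = 3.724 mW/cm².

I ≈ 3.72 mW/cm²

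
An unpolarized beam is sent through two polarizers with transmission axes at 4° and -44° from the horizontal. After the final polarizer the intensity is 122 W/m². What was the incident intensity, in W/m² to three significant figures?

I₀ ≈ 545 W/m²

Unpolarized light through the first polarizer → I₁ = ½ I₀, now polarized at 4°.
I₂ = I₁ cos²(-44° − 4°) = 0.5 I₀ · cos²(48°) = 0.2239 I₀.
So 122 W/m² = 0.2239 I₀, giving I₀ = 122/0.2239 = 545 W/m².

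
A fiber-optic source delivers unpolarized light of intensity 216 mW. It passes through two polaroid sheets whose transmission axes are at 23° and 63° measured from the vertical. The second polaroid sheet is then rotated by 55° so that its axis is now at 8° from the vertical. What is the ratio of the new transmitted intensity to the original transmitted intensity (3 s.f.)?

Before rotation:
Unpolarized light through the first polarizer → I₁ = ½ I₀, now polarized at 23°.
I₂ = I₁ cos²(63° − 23°) = 0.5 I₀ · cos²(40°) = 0.2934 I₀.
After rotation:
Unpolarized light through the first polarizer → I₁ = ½ I₀, now polarized at 23°.
I₂ = I₁ cos²(8° − 23°) = 0.5 I₀ · cos²(15°) = 0.4665 I₀.
Ratio = 0.4665 / 0.2934 = 1.59.

I_new/I_old ≈ 1.59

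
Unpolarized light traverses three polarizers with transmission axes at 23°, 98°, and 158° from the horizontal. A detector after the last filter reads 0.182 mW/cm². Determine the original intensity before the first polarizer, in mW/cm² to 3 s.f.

I₀ ≈ 21.7 mW/cm²

Unpolarized light through the first polarizer → I₁ = ½ I₀, now polarized at 23°.
I₂ = I₁ cos²(98° − 23°) = 0.5 I₀ · cos²(75°) = 0.03349 I₀.
I₃ = I₂ cos²(158° − 98°) = 0.03349 I₀ · cos²(60°) = 0.008373 I₀.
So 0.182 mW/cm² = 0.008373 I₀, giving I₀ = 0.182/0.008373 = 21.74 mW/cm².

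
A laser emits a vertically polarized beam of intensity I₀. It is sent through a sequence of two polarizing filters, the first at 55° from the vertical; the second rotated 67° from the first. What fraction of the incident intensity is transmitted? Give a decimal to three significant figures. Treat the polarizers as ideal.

≈ 0.0502 I₀

By Malus's law, I₁ = I₀ cos²(55° − 0°) = I₀ cos²(55°) = 0.329 I₀.
I₂ = I₁ cos²(67°) = 0.329 · 0.1527 I₀ = 0.05023 I₀.
Transmitted fraction = 0.05023.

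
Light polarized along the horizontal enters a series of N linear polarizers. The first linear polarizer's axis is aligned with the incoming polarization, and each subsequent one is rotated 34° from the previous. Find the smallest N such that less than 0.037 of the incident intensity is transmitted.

First polarizer is aligned with the polarization: full transmission.
Each further stage multiplies by cos²(34°) = 0.6873.
After N polarizers: T = 0.6873^(N−1). Require T < 0.037 ⇒ N−1 > ln(0.037)/ln(0.6873) = 8.79, so N−1 ≥ 9 and N = 10.
Check: N=10 gives T = 0.03422 < 0.037; N=9 gives T = 0.0498.

N = 10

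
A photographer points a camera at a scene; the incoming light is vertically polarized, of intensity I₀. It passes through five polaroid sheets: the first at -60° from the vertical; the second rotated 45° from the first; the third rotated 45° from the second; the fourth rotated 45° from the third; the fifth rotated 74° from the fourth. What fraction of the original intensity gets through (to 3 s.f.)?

≈ 0.00237 I₀

I₁ = I₀ cos²(-60° − 0°) = I₀ cos²(60°) = 0.25 I₀.
I₂ = I₁ cos²(45°) = 0.25 · 0.5 I₀ = 0.125 I₀.
I₃ = I₂ cos²(45°) = 0.125 · 0.5 I₀ = 0.0625 I₀.
I₄ = I₃ cos²(45°) = 0.0625 · 0.5 I₀ = 0.03125 I₀.
I₅ = I₄ cos²(74°) = 0.03125 · 0.07598 I₀ = 0.002374 I₀.
Transmitted fraction = 0.002374.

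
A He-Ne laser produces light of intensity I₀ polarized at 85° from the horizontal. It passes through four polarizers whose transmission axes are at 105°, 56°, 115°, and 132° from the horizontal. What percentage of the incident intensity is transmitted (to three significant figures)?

≈ 9.22%

I₁ = I₀ cos²(105° − 85°) = I₀ cos²(20°) = 0.883 I₀.
I₂ = I₁ cos²(56° − 105°) = 0.883 I₀ · cos²(49°) = 0.3801 I₀.
I₃ = I₂ cos²(115° − 56°) = 0.3801 I₀ · cos²(59°) = 0.1008 I₀.
I₄ = I₃ cos²(132° − 115°) = 0.1008 I₀ · cos²(17°) = 0.0922 I₀.
That is 9.22% of the incident intensity.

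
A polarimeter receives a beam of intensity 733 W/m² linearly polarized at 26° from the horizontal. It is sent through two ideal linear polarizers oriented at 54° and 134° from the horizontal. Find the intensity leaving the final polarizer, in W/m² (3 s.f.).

I₁ = 733 W/m² · cos²(28°) = 571.4 W/m².
I₂ = I₁ · cos²(80°) = 571.4 · 0.03015 = 17.23 W/m².

I ≈ 17.2 W/m²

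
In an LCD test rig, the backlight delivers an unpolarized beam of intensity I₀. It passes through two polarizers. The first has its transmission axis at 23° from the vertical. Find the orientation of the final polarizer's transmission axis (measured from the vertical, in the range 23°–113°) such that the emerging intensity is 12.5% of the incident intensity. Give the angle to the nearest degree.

Unpolarized light through the first polarizer → I₁ = ½ I₀, now polarized at 23°.
Need I₂/I₀ = 0.125, so cos²(θ − 23°) = 0.125 / 0.5 = 0.25.
θ − 23° = arccos(√0.25) = 60.0°, giving θ ≈ 23 + 60.0 = 83.0°.

θ ≈ 83°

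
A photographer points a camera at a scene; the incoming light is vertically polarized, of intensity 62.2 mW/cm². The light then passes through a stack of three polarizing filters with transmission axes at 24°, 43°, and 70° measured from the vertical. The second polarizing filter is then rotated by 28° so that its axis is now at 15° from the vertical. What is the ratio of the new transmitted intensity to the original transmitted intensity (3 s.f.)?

Before rotation:
By Malus's law, I₁ = I₀ cos²(24° − 0°) = I₀ cos²(24°) = 0.8346 I₀.
I₂ = I₁ cos²(43° − 24°) = 0.8346 I₀ · cos²(19°) = 0.7461 I₀.
I₃ = I₂ cos²(70° − 43°) = 0.7461 I₀ · cos²(27°) = 0.5923 I₀.
After rotation:
I₁ = I₀ cos²(24° − 0°) = I₀ cos²(24°) = 0.8346 I₀.
I₂ = I₁ cos²(15° − 24°) = 0.8346 I₀ · cos²(9°) = 0.8141 I₀.
I₃ = I₂ cos²(70° − 15°) = 0.8141 I₀ · cos²(55°) = 0.2678 I₀.
Ratio = 0.2678 / 0.5923 = 0.4522.

I_new/I_old ≈ 0.452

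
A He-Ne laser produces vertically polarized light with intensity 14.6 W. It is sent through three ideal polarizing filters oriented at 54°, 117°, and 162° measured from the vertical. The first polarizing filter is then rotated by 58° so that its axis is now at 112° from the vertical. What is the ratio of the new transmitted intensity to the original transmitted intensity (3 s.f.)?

Before rotation:
I₁ = I₀ cos²(54° − 0°) = I₀ cos²(54°) = 0.3455 I₀.
I₂ = I₁ cos²(117° − 54°) = 0.3455 I₀ · cos²(63°) = 0.07121 I₀.
I₃ = I₂ cos²(162° − 117°) = 0.07121 I₀ · cos²(45°) = 0.0356 I₀.
After rotation:
I₁ = I₀ cos²(112° − 0°) = I₀ cos²(68°) = 0.1403 I₀.
I₂ = I₁ cos²(117° − 112°) = 0.1403 I₀ · cos²(5°) = 0.1393 I₀.
I₃ = I₂ cos²(162° − 117°) = 0.1393 I₀ · cos²(45°) = 0.06963 I₀.
Ratio = 0.06963 / 0.0356 = 1.956.

I_new/I_old ≈ 1.96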